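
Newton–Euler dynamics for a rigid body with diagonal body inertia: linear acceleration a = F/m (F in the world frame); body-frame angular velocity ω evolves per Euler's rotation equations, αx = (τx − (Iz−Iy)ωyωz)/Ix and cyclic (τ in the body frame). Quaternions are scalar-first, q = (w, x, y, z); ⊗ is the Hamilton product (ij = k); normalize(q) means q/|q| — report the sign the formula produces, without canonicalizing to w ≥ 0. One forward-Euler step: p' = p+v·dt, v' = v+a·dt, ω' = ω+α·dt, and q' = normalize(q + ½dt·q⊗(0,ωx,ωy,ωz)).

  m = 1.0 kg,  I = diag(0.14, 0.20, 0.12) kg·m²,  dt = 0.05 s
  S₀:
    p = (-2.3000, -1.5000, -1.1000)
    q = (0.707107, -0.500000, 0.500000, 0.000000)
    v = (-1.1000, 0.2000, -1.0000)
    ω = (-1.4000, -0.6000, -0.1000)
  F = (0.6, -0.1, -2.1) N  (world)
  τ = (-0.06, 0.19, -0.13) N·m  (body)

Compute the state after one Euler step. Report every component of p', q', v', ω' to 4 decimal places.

gyro term ω×Iω = (-0.0048, 0.0028, 0.0504)
angular accel α = (-0.3943, 0.9360, -1.5033)
ω' = ω + α·dt = (-1.4197, -0.5532, -0.1752)
q⊗(0,ω) = (-0.4000000, -1.0399498, -0.4742642, 0.9292893)
q' = normalize(q + ½dt·q⊗(0,ω)) = (0.6966, -0.5256, 0.4878, 0.0232)
a = F/m = (0.6000, -0.1000, -2.1000)
p + v·dt = (-2.3550, -1.4900, -1.1500)
v' = v + a·dt = (-1.0700, 0.1950, -1.1050)

p' = (-2.3550, -1.4900, -1.1500)
q' = (0.6966, -0.5256, 0.4878, 0.0232)
v' = (-1.0700, 0.1950, -1.1050)
ω' = (-1.4197, -0.5532, -0.1752)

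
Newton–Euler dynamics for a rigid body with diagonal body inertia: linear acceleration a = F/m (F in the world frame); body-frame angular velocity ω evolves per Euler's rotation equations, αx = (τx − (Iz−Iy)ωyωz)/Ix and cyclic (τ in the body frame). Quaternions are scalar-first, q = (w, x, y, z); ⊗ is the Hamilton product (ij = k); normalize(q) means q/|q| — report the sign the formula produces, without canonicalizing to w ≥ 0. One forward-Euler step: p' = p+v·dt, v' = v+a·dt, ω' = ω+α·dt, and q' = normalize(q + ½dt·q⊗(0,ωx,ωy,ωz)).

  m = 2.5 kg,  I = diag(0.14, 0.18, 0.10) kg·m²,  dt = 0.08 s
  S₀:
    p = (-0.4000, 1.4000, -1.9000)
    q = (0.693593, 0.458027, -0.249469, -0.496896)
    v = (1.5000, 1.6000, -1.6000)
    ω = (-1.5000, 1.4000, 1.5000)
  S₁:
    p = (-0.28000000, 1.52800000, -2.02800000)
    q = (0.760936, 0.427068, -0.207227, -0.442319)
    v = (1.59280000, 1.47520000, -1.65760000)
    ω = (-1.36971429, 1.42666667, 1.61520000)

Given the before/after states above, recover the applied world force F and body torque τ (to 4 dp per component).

F = (2.9000, -3.9000, -1.8000)
τ = (0.0600, -0.0300, 0.0600)

rate change Δω = (0.13028571, 0.02666667, 0.11520000)
applied torque τ = (0.0600, -0.0300, 0.0600)
v₁ − v₀ = (0.09280000, -0.12480000, -0.05760000)
applied force F = (2.9000, -3.9000, -1.8000)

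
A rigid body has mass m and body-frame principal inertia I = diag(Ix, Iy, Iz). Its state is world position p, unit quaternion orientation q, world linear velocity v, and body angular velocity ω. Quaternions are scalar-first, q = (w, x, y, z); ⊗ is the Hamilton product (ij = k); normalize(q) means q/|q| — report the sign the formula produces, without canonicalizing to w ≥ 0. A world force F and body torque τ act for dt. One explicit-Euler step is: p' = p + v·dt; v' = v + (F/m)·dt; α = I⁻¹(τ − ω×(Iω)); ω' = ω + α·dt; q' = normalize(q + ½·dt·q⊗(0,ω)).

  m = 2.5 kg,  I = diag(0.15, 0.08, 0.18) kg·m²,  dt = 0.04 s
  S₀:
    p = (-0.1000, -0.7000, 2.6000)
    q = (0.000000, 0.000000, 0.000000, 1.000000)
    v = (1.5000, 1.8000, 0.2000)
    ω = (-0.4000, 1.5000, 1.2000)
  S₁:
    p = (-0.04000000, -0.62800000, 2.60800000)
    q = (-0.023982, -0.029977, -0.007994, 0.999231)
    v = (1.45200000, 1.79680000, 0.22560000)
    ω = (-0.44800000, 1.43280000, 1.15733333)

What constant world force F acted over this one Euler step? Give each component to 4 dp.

F = (-3.0000, -0.2000, 1.6000)

velocity change Δv = (-0.04800000, -0.00320000, 0.02560000)
m·(v₁−v₀)/dt = (-3.0000, -0.2000, 1.6000)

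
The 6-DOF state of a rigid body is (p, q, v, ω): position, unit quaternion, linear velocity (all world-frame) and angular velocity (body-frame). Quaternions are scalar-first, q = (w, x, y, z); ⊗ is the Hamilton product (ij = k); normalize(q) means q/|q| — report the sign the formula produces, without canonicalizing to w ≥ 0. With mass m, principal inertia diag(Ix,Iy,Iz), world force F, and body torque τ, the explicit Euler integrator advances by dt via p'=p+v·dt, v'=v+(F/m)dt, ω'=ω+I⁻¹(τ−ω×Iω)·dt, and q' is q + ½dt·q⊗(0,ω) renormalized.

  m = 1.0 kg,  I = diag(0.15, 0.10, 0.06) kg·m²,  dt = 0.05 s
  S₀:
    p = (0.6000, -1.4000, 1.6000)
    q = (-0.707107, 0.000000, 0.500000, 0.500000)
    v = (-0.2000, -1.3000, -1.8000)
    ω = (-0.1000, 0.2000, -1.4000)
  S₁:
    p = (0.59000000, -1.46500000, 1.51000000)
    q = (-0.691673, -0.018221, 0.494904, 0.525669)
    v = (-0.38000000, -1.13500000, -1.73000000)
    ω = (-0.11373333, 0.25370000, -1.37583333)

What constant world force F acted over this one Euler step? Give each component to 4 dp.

velocity change Δv = (-0.18000000, 0.16500000, 0.07000000)
applied force F = (-3.6000, 3.3000, 1.4000)

F = (-3.6000, 3.3000, 1.4000)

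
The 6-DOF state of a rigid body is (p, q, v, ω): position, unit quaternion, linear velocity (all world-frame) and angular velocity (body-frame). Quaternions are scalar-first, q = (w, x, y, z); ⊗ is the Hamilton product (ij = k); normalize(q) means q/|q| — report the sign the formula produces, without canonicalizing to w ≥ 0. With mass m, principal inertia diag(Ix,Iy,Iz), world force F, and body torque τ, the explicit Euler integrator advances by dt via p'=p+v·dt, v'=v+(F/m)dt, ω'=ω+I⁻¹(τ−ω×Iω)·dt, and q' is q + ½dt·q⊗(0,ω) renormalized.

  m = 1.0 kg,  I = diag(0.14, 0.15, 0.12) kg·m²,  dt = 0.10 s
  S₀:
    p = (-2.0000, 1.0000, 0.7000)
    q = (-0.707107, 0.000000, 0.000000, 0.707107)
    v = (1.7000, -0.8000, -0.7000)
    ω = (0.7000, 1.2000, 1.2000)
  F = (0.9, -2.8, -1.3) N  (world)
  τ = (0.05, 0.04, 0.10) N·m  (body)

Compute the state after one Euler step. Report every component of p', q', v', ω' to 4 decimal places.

p' = (-1.8300, 0.9200, 0.6300)
q' = (-0.7464, -0.0669, -0.0176, 0.6619)
v' = (1.7900, -1.0800, -0.8300)
ω' = (0.7666, 1.2155, 1.2763)

a = (0.9000, -2.8000, -1.3000)
new position p' = (-1.8300, 0.9200, 0.6300)
v' = v + a·dt = (1.7900, -1.0800, -0.8300)
(τ − ω×Iω)/I = (0.6657, 0.1547, 0.7633)
new body rate ω' = (0.7666, 1.2155, 1.2763)
q⊗(0,ω) = (-0.8485284, -1.3435033, -0.3535535, -0.8485284)
q' = normalize(q + ½dt·q⊗(0,ω)) = (-0.7464, -0.0669, -0.0176, 0.6619)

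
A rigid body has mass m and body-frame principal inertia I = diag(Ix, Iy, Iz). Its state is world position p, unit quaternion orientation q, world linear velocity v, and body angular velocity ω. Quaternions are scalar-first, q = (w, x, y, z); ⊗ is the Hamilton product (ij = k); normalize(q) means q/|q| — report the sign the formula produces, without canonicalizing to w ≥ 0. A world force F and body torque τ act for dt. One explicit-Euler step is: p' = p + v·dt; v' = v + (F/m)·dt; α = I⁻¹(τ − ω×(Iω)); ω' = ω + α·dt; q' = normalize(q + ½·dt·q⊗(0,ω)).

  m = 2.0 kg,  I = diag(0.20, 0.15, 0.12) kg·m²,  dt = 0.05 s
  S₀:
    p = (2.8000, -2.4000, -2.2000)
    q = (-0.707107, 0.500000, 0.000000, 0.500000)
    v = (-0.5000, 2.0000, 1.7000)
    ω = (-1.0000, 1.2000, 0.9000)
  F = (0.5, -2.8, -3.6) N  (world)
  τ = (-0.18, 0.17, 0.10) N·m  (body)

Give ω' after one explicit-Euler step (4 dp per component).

precession coupling ω×(Iω) = (-0.0324, -0.0720, 0.0600)
α = I⁻¹(τ − ω×Iω) = (-0.7380, 1.6133, 0.3333)
ω' = ω + α·dt = (-1.0369, 1.2807, 0.9167)

ω' = (-1.0369, 1.2807, 0.9167)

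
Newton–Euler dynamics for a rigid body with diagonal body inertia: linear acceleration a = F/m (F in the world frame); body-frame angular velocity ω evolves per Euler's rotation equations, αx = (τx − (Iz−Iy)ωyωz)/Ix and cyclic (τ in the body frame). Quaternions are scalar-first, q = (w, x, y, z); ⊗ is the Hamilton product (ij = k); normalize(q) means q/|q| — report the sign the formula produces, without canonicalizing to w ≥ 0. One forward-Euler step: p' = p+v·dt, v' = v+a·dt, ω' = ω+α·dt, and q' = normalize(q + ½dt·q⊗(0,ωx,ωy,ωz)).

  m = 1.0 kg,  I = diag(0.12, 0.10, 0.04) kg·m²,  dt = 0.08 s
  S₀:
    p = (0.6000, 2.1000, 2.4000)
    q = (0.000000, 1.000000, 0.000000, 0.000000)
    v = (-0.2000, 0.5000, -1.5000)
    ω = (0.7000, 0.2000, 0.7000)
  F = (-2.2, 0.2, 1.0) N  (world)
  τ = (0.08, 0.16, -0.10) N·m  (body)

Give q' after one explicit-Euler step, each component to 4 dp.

2q̇ = q⊗(0,ω) = (-0.7000000, 0.0000000, -0.7000000, 0.2000000)
updated quaternion q' = (-0.0280, 0.9992, -0.0280, 0.0080)

q' = (-0.0280, 0.9992, -0.0280, 0.0080)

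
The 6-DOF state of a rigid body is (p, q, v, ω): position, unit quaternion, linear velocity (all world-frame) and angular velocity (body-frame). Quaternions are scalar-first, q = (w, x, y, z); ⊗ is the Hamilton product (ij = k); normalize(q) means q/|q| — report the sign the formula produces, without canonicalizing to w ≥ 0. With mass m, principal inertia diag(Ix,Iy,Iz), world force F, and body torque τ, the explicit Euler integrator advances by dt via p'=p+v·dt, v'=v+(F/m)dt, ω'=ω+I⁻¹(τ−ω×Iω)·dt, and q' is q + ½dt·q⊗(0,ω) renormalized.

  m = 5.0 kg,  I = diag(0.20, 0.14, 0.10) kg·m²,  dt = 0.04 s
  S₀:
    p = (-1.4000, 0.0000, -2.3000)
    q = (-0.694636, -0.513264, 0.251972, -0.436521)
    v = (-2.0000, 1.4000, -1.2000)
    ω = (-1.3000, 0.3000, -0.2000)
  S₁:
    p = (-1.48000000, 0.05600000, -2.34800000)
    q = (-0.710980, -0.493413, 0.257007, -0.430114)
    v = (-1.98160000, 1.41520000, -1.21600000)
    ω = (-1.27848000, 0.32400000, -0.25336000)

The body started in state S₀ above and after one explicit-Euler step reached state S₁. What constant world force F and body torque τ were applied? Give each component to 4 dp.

Δv = v₁−v₀ = (0.01840000, 0.01520000, -0.01600000)
m·(v₁−v₀)/dt = (2.3000, 1.9000, -2.0000)
rate change Δω = (0.02152000, 0.02400000, -0.05336000)
I·α + gyro = (0.1100, 0.1100, -0.1100)

F = (2.3000, 1.9000, -2.0000)
τ = (0.1100, 0.1100, -0.1100)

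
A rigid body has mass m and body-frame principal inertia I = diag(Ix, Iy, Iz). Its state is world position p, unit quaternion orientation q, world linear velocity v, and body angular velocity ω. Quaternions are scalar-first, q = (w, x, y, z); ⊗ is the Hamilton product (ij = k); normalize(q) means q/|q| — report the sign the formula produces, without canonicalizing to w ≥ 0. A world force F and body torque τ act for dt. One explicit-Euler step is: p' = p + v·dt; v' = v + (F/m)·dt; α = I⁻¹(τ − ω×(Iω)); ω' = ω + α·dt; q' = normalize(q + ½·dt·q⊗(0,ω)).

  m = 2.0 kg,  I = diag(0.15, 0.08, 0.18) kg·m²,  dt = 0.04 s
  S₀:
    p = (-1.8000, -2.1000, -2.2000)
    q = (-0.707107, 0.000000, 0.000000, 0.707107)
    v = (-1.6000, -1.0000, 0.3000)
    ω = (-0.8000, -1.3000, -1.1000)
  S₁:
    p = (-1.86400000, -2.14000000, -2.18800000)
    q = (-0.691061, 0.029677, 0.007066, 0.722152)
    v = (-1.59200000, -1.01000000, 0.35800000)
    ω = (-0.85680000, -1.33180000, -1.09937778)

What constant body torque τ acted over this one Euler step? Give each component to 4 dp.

ω₁ − ω₀ = (-0.05680000, -0.03180000, 0.00062222)
ω₀×(Iω₀) = (0.1430, -0.0264, -0.0728)
applied torque τ = (-0.0700, -0.0900, -0.0700)

τ = (-0.0700, -0.0900, -0.0700)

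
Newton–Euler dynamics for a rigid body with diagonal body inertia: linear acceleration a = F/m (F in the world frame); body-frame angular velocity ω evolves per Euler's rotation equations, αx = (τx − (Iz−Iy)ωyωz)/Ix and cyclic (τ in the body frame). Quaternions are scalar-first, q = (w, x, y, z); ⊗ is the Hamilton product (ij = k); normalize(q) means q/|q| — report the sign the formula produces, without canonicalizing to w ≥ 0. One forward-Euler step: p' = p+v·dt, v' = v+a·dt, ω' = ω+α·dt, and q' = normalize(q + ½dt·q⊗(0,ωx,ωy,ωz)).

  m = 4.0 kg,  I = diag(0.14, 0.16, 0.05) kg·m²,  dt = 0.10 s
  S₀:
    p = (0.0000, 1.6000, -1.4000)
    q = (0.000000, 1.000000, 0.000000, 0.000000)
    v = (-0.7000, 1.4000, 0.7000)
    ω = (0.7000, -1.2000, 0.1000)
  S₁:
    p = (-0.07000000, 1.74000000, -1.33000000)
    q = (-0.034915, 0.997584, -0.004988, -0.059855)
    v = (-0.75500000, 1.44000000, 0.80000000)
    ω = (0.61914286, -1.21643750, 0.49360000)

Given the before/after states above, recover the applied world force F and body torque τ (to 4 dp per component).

Δω = ω₁−ω₀ = (-0.08085714, -0.01643750, 0.39360000)
gyro term ω₀×Iω₀ = (0.0132, 0.0063, -0.0168)
I·α + gyro = (-0.1000, -0.0200, 0.1800)
Δv = v₁−v₀ = (-0.05500000, 0.04000000, 0.10000000)
m·(v₁−v₀)/dt = (-2.2000, 1.6000, 4.0000)

F = (-2.2000, 1.6000, 4.0000)
τ = (-0.1000, -0.0200, 0.1800)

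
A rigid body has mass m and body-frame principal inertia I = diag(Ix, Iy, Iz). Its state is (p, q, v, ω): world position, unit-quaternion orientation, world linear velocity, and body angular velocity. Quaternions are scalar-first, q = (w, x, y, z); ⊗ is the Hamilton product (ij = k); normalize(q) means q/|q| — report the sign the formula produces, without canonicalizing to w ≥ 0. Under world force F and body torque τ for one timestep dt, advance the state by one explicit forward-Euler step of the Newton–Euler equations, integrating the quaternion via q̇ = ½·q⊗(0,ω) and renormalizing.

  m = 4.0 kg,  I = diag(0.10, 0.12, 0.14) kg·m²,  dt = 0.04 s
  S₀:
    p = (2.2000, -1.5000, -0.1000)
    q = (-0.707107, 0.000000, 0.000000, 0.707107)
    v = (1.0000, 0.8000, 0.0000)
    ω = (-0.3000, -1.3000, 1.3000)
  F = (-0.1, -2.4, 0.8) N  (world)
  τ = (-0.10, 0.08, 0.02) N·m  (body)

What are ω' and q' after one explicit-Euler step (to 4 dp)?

(τ − ω×Iω)/I = (-0.6620, 0.5367, 0.0871)
ω' = ω + α·dt = (-0.3265, -1.2785, 1.3035)
Hamilton product q⊗(0,ω) = (-0.9192391, 1.1313712, 0.7071070, -0.9192391)
q + ½dt·q⊗(0,ω), renormalized = (-0.7250, 0.0226, 0.0141, 0.6882)

ω' = (-0.3265, -1.2785, 1.3035)
q' = (-0.7250, 0.0226, 0.0141, 0.6882)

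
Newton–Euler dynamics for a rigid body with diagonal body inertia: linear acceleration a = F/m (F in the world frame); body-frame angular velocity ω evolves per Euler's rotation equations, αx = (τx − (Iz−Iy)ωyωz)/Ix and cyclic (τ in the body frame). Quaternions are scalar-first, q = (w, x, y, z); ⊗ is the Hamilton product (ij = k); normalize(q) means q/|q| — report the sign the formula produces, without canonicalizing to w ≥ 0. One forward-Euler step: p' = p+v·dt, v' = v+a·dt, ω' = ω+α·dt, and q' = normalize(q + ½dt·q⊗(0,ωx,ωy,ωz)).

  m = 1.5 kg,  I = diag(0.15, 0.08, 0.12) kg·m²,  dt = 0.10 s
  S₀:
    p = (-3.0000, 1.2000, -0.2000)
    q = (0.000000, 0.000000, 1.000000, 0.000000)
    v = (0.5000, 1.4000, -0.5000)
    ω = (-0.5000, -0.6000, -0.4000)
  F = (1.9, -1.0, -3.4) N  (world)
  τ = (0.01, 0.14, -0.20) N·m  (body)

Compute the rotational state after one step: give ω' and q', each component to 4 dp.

ω×(Iω) gyroscopic = (0.0096, 0.0060, -0.0210)
α = I⁻¹(τ − ω×Iω) = (0.0027, 1.6750, -1.4917)
ω + α·dt = (-0.4997, -0.4325, -0.5492)
Hamilton product q⊗(0,ω) = (0.6000000, -0.4000000, 0.0000000, 0.5000000)
q' = normalize(q + ½dt·q⊗(0,ω)) = (0.0300, -0.0200, 0.9990, 0.0250)

ω' = (-0.4997, -0.4325, -0.5492)
q' = (0.0300, -0.0200, 0.9990, 0.0250)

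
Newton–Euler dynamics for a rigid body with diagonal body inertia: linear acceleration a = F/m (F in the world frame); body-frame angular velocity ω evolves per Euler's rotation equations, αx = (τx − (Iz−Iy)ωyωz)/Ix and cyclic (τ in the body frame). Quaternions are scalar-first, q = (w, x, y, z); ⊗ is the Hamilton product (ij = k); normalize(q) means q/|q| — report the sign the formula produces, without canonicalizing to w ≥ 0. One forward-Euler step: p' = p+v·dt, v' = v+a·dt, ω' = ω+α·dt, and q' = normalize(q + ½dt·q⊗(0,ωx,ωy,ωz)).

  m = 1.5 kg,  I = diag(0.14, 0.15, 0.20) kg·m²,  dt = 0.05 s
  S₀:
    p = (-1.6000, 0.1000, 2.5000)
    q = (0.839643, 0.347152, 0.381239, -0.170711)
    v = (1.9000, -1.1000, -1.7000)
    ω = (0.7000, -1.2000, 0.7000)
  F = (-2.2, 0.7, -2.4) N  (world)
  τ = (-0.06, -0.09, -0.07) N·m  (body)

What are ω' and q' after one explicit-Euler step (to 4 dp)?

(τ − ω×Iω)/I = (-0.1286, -0.4040, -0.3080)
ω' = ω + α·dt = (0.6936, -1.2202, 0.6846)
Hamilton product q⊗(0,ω) = (0.3339781, 0.6497642, -1.3700757, -0.0956996)
q + ½dt·q⊗(0,ω), renormalized = (0.8474, 0.3631, 0.3467, -0.1730)

ω' = (0.6936, -1.2202, 0.6846)
q' = (0.8474, 0.3631, 0.3467, -0.1730)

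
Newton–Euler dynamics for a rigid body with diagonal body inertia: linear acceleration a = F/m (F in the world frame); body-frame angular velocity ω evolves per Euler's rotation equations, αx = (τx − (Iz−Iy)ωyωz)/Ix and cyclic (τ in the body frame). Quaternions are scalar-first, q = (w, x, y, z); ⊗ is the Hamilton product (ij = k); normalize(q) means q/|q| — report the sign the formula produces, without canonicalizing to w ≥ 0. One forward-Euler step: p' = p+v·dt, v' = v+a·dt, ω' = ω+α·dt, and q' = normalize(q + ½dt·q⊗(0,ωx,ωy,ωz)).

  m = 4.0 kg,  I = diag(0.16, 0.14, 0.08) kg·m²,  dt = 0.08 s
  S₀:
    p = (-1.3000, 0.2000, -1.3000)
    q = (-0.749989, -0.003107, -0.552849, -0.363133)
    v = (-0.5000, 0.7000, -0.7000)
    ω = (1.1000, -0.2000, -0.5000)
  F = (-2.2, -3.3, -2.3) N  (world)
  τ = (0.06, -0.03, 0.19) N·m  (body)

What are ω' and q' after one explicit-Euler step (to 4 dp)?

ω' = (1.1330, -0.1920, -0.3144)
q' = (-0.7606, -0.0279, -0.5622, -0.3234)

α = I⁻¹(τ − ω×Iω) = (0.4125, 0.1000, 2.3200)
ω' = ω + α·dt = (1.1330, -0.1920, -0.3144)
q⊗(0,ω) = (-0.2887186, -0.6211900, -0.2510020, 0.9837498)
updated quaternion q' = (-0.7606, -0.0279, -0.5622, -0.3234)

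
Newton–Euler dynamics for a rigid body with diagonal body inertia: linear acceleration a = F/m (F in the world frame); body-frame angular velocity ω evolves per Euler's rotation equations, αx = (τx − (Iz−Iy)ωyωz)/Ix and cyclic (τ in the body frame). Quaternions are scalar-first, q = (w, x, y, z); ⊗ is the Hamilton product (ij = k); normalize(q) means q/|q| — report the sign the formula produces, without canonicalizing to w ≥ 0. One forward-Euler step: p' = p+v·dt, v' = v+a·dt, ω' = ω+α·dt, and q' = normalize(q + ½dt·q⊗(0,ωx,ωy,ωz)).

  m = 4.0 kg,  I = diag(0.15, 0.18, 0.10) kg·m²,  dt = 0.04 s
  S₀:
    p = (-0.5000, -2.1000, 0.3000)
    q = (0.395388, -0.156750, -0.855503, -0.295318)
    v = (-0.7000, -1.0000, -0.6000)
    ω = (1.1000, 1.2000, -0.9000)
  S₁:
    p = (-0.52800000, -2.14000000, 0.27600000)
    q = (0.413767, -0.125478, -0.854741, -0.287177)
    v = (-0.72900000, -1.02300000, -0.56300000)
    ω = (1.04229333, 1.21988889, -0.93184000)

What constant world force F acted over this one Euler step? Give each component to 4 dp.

F = (-2.9000, -2.3000, 3.7000)

v₁ − v₀ = (-0.02900000, -0.02300000, 0.03700000)
applied force F = (-2.9000, -2.3000, 3.7000)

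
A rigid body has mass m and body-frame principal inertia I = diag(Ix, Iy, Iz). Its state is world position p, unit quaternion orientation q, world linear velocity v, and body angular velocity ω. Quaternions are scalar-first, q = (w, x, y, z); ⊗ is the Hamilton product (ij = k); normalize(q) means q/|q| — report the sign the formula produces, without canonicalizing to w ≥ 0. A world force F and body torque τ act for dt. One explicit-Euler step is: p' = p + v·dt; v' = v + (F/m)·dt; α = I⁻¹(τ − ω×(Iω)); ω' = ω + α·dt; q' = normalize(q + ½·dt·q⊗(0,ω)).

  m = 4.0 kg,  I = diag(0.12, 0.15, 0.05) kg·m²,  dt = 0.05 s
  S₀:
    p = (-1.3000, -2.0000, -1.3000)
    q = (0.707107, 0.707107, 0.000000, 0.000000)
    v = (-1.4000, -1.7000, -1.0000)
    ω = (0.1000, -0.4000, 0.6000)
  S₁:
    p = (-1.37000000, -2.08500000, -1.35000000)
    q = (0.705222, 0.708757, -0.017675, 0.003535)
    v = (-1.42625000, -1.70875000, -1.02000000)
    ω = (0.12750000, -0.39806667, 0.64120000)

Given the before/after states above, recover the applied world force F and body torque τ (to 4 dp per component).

F = (-2.1000, -0.7000, -1.6000)
τ = (0.0900, 0.0100, 0.0400)

rate change Δω = (0.02750000, 0.00193333, 0.04120000)
I·α + gyro = (0.0900, 0.0100, 0.0400)
Δv = v₁−v₀ = (-0.02625000, -0.00875000, -0.02000000)
m·(v₁−v₀)/dt = (-2.1000, -0.7000, -1.6000)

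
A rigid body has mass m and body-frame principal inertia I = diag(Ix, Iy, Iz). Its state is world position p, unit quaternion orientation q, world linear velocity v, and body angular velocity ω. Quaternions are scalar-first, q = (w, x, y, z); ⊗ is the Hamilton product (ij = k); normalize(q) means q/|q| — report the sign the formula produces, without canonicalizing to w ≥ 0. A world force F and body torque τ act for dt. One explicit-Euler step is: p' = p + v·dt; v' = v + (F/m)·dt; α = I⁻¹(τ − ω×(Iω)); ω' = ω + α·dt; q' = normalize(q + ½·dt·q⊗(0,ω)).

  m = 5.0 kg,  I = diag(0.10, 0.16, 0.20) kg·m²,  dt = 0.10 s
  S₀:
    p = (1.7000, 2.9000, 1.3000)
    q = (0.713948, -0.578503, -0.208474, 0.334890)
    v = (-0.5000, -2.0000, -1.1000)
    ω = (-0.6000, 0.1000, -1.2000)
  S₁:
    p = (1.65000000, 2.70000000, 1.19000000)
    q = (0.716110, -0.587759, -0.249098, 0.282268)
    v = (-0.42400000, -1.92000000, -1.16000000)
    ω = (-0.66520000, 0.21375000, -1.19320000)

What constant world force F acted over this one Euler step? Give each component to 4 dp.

Δv = v₁−v₀ = (0.07600000, 0.08000000, -0.06000000)
m·(v₁−v₀)/dt = (3.8000, 4.0000, -3.0000)

F = (3.8000, 4.0000, -3.0000)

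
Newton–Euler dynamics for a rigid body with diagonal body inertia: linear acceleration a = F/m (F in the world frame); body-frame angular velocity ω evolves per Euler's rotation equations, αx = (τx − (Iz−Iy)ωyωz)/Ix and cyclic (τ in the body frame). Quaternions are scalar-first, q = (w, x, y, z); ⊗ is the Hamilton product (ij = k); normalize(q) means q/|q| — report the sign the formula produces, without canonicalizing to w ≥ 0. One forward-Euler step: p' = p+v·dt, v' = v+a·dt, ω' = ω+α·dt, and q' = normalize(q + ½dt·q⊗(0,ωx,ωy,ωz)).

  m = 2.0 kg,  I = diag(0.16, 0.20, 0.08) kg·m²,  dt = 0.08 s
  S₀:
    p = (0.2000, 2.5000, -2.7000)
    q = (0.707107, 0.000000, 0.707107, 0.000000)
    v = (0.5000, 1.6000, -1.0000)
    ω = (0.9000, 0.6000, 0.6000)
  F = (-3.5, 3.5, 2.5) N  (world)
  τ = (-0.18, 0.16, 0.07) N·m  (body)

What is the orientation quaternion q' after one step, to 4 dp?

Hamilton product q⊗(0,ω) = (-0.4242642, 1.0606605, 0.4242642, -0.2121321)
q + ½dt·q⊗(0,ω), renormalized = (0.6893, 0.0424, 0.7232, -0.0085)

q' = (0.6893, 0.0424, 0.7232, -0.0085)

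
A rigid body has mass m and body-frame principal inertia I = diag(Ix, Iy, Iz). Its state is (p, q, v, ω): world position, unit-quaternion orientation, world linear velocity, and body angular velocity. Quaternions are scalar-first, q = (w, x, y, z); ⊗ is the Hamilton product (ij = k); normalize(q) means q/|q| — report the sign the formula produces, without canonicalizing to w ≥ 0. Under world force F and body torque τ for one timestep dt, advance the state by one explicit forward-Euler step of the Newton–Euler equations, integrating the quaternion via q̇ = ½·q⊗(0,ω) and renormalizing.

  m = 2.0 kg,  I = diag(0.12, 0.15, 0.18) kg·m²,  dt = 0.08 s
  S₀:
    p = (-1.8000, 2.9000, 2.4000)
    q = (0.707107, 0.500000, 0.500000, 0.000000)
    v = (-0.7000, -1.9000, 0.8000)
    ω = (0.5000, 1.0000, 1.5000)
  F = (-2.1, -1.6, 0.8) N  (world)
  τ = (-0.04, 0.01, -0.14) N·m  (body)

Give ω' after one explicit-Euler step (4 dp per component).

ω×(Iω) gyroscopic = (0.0450, -0.0450, 0.0150)
angular accel α = (-0.7083, 0.3667, -0.8611)
new body rate ω' = (0.4433, 1.0293, 1.4311)

ω' = (0.4433, 1.0293, 1.4311)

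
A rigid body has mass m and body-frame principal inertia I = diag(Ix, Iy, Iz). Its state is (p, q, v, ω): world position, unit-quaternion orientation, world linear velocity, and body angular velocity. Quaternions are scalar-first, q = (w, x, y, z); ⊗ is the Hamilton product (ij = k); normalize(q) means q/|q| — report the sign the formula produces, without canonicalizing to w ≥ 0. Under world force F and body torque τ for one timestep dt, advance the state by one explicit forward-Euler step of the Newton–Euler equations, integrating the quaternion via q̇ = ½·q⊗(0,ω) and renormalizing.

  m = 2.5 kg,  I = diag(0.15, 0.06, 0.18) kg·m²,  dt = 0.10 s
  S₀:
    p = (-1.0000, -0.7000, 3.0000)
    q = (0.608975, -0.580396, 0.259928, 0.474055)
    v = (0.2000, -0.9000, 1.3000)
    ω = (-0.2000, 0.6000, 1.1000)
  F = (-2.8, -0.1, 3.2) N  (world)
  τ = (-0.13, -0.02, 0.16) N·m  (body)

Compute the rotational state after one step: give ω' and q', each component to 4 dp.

precession coupling ω×(Iω) = (0.0792, 0.0066, 0.0108)
angular accel α = (-1.3947, -0.4433, 0.8289)
ω + α·dt = (-0.3395, 0.5557, 1.1829)
q⊗(0,ω) = (-0.7934965, -0.1203072, 0.9090096, 0.3736205)
q + ½dt·q⊗(0,ω), renormalized = (0.5682, -0.5852, 0.3048, 0.4917)

ω' = (-0.3395, 0.5557, 1.1829)
q' = (0.5682, -0.5852, 0.3048, 0.4917)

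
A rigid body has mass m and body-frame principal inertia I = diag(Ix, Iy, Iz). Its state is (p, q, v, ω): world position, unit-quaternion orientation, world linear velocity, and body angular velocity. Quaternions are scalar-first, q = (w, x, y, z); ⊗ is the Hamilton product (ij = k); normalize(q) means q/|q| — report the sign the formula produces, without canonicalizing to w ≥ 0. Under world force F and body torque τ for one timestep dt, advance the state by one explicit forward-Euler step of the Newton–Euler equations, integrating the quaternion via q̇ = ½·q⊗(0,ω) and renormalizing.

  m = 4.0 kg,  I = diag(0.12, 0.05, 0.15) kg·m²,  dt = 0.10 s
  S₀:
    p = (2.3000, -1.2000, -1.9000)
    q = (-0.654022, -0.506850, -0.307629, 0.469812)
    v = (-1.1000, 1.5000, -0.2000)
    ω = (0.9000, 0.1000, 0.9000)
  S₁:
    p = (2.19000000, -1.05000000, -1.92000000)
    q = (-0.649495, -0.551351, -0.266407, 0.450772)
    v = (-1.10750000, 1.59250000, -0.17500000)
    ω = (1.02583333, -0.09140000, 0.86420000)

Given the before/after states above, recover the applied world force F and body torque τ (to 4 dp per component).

F = (-0.3000, 3.7000, 1.0000)
τ = (0.1600, -0.1200, -0.0600)

velocity change Δv = (-0.00750000, 0.09250000, 0.02500000)
F = m·Δv/dt = (-0.3000, 3.7000, 1.0000)
ω₁ − ω₀ = (0.12583333, -0.19140000, -0.03580000)
I·α + gyro = (0.1600, -0.1200, -0.0600)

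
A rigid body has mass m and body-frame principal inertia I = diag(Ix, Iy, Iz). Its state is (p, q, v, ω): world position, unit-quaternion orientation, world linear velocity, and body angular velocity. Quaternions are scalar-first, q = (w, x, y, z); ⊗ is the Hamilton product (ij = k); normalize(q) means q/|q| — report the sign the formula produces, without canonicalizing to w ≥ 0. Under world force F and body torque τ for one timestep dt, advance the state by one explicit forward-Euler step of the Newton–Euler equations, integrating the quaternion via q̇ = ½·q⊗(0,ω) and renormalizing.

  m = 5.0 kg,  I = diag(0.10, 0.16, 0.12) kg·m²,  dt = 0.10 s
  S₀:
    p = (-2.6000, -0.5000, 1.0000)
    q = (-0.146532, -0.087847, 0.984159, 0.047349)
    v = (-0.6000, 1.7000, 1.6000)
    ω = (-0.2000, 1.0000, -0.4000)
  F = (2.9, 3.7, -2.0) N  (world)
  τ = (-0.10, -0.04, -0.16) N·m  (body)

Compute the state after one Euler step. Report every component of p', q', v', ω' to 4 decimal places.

a = (0.5800, 0.7400, -0.4000)
p + v·dt = (-2.6600, -0.3300, 1.1600)
new velocity v' = (-0.5420, 1.7740, 1.5600)
gyro term ω×Iω = (0.0160, -0.0016, -0.0120)
(τ − ω×Iω)/I = (-1.1600, -0.2400, -1.2333)
ω + α·dt = (-0.3160, 0.9760, -0.5233)
2q̇ = q⊗(0,ω) = (-0.9827888, -0.4117062, -0.1911406, 0.1675976)
q + ½dt·q⊗(0,ω), renormalized = (-0.1954, -0.1083, 0.9731, 0.0556)

p' = (-2.6600, -0.3300, 1.1600)
q' = (-0.1954, -0.1083, 0.9731, 0.0556)
v' = (-0.5420, 1.7740, 1.5600)
ω' = (-0.3160, 0.9760, -0.5233)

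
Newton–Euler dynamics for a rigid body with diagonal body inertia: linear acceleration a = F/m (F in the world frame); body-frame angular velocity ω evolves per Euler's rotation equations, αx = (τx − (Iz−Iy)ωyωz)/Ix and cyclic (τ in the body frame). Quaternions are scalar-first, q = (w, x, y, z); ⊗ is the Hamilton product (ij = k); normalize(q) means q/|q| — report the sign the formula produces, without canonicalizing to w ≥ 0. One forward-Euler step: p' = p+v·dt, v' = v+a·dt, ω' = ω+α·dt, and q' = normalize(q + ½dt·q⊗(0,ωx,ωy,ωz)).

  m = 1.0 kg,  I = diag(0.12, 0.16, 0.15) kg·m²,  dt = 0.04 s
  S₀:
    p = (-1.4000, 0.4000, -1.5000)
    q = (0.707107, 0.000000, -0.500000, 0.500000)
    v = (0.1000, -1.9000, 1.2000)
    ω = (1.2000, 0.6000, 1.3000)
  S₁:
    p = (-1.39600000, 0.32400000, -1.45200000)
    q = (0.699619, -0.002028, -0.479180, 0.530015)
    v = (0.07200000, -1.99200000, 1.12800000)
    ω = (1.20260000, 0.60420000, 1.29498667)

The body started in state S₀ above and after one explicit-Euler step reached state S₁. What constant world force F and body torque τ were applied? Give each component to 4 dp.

rate change Δω = (0.00260000, 0.00420000, -0.00501333)
applied torque τ = (0.0000, -0.0300, 0.0100)
Δv = v₁−v₀ = (-0.02800000, -0.09200000, -0.07200000)
m·(v₁−v₀)/dt = (-0.7000, -2.3000, -1.8000)

F = (-0.7000, -2.3000, -1.8000)
τ = (0.0000, -0.0300, 0.0100)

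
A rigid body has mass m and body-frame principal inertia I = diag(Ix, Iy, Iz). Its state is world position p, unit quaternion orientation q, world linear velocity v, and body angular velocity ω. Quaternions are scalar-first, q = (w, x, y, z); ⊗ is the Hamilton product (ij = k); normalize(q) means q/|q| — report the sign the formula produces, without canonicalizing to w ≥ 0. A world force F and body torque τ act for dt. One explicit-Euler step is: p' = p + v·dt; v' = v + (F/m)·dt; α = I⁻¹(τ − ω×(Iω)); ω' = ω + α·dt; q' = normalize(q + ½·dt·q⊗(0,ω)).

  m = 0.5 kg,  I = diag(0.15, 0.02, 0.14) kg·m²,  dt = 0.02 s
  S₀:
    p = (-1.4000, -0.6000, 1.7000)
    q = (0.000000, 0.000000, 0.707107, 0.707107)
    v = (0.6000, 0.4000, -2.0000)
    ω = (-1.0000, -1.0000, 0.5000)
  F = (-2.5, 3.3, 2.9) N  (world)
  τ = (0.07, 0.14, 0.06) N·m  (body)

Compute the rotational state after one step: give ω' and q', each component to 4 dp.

gyro term ω×Iω = (-0.0600, -0.0050, -0.1300)
α = I⁻¹(τ − ω×Iω) = (0.8667, 7.2500, 1.3571)
ω' = ω + α·dt = (-0.9827, -0.8550, 0.5271)
Hamilton product q⊗(0,ω) = (0.3535535, 1.0606605, -0.7071070, 0.7071070)
q + ½dt·q⊗(0,ω), renormalized = (0.0035, 0.0106, 0.7000, 0.7141)

ω' = (-0.9827, -0.8550, 0.5271)
q' = (0.0035, 0.0106, 0.7000, 0.7141)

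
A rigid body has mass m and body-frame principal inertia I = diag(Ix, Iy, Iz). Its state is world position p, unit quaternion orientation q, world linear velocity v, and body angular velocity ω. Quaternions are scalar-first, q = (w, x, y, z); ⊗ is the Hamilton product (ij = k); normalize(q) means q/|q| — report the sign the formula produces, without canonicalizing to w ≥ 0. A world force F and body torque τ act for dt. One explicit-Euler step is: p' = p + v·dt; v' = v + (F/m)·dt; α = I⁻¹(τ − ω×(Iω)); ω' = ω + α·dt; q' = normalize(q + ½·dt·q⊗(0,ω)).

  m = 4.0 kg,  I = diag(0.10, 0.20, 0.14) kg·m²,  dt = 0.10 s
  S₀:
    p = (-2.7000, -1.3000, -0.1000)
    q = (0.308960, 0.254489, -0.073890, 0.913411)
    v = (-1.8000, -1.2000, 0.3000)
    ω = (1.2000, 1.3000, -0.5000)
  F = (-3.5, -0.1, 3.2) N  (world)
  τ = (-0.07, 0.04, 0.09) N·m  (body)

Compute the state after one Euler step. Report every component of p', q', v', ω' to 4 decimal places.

p' = (-2.8800, -1.4200, -0.0700)
q' = (0.3200, 0.2146, 0.0073, 0.9228)
v' = (-1.8875, -1.2025, 0.3800)
ω' = (1.0910, 1.3080, -0.5471)

a = F/m = (-0.8750, -0.0250, 0.8000)
new position p' = (-2.8800, -1.4200, -0.0700)
v + (F/m)dt = (-1.8875, -1.2025, 0.3800)
precession coupling ω×(Iω) = (0.0390, 0.0240, 0.1560)
α = I⁻¹(τ − ω×Iω) = (-1.0900, 0.0800, -0.4714)
ω + α·dt = (1.0910, 1.3080, -0.5471)
Hamilton product q⊗(0,ω) = (0.2473757, -0.7797373, 1.6249857, 0.2650237)
q + ½dt·q⊗(0,ω), renormalized = (0.3200, 0.2146, 0.0073, 0.9228)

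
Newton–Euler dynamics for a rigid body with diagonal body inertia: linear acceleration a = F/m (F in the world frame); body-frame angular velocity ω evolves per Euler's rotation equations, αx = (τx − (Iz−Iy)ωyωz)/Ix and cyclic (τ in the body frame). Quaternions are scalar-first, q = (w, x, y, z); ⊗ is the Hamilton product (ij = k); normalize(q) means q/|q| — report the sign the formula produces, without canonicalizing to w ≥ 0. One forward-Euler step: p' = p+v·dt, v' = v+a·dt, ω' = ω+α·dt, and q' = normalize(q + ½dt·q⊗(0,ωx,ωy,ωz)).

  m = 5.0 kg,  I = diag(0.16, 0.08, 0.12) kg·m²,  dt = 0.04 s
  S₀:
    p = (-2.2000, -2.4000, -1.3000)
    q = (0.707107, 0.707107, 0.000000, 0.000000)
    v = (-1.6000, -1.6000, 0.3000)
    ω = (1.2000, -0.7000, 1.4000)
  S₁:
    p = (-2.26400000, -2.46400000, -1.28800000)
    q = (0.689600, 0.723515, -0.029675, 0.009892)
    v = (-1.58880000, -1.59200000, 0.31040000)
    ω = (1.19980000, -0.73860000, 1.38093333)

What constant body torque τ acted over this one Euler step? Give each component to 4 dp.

τ = (-0.0400, -0.0100, 0.0100)

Δω = ω₁−ω₀ = (-0.00020000, -0.03860000, -0.01906667)
τ = I·(Δω/dt) + ω₀×(Iω₀) = (-0.0400, -0.0100, 0.0100)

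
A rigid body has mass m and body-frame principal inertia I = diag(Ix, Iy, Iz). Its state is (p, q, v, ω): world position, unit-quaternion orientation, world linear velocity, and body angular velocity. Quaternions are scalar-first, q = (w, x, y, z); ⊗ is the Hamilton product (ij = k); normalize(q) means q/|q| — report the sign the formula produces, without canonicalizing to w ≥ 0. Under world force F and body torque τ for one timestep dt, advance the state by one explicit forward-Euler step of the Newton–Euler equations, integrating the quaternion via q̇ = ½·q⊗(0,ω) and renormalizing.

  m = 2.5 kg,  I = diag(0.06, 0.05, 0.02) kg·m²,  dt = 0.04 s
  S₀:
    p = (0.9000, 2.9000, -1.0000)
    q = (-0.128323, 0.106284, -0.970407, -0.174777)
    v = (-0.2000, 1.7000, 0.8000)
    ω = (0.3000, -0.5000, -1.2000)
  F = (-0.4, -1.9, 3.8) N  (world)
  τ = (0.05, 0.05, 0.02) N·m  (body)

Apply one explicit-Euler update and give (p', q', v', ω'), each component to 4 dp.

p' = p + v·dt = (0.8920, 2.9680, -0.9680)
v + (F/m)dt = (-0.2064, 1.6696, 0.8608)
angular accel α = (1.1333, 1.2880, 0.9250)
ω + α·dt = (0.3453, -0.4485, -1.1630)
Hamilton product q⊗(0,ω) = (-0.7268211, 1.0386030, 0.1392692, 0.3919677)
updated quaternion q' = (-0.1428, 0.1270, -0.9673, -0.1669)

p' = (0.8920, 2.9680, -0.9680)
q' = (-0.1428, 0.1270, -0.9673, -0.1669)
v' = (-0.2064, 1.6696, 0.8608)
ω' = (0.3453, -0.4485, -1.1630)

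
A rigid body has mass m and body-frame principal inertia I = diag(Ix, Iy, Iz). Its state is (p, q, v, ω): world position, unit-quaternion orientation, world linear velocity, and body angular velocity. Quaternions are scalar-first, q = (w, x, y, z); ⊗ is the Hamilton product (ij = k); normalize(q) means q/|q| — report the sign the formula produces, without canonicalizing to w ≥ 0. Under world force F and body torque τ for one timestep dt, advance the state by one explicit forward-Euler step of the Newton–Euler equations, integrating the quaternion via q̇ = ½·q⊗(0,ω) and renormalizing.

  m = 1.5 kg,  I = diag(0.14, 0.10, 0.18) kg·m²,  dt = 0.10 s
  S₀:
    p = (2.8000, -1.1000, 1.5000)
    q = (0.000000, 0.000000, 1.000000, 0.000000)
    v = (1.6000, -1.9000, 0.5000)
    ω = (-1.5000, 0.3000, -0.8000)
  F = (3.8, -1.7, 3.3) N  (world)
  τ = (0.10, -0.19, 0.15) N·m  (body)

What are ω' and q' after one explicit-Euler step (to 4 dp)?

ω' = (-1.4149, 0.1580, -0.7267)
q' = (-0.0149, -0.0399, 0.9963, 0.0747)

ω×(Iω) gyroscopic = (-0.0192, -0.0480, 0.0180)
(τ − ω×Iω)/I = (0.8514, -1.4200, 0.7333)
ω + α·dt = (-1.4149, 0.1580, -0.7267)
Hamilton product q⊗(0,ω) = (-0.3000000, -0.8000000, 0.0000000, 1.5000000)
q + ½dt·q⊗(0,ω), renormalized = (-0.0149, -0.0399, 0.9963, 0.0747)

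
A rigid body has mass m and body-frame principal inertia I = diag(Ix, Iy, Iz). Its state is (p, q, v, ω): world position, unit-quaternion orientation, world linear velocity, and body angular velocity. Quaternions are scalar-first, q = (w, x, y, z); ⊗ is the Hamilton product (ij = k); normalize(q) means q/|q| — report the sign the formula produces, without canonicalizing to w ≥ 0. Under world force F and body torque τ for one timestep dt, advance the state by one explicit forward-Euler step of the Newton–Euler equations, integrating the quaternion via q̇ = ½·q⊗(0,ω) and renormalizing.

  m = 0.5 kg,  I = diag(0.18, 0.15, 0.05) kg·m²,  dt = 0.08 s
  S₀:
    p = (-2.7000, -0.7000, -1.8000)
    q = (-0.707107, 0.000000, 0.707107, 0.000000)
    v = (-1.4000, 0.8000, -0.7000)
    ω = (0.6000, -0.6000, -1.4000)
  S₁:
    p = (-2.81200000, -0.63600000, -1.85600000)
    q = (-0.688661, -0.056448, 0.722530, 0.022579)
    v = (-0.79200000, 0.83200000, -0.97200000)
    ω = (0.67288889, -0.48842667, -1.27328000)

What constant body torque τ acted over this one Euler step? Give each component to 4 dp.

ω₁ − ω₀ = (0.07288889, 0.11157333, 0.12672000)
gyro term ω₀×Iω₀ = (-0.0840, -0.1092, 0.0108)
applied torque τ = (0.0800, 0.1000, 0.0900)

τ = (0.0800, 0.1000, 0.0900)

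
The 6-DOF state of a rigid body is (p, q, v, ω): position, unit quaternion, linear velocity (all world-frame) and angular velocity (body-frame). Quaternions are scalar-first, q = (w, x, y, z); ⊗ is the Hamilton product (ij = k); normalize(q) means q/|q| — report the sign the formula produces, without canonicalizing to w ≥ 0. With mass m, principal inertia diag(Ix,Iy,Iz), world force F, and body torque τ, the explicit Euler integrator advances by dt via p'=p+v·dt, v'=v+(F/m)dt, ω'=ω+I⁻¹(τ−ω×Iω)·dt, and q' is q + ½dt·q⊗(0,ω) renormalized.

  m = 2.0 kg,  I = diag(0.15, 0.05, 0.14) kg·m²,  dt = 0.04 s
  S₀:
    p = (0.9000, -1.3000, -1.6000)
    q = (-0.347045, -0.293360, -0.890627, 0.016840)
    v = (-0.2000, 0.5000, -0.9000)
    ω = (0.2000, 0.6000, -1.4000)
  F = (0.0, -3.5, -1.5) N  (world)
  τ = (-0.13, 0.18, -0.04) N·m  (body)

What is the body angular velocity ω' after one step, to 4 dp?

ω' = (0.1855, 0.7462, -1.4080)

ω×(Iω) gyroscopic = (-0.0756, -0.0028, -0.0120)
(τ − ω×Iω)/I = (-0.3627, 3.6560, -0.2000)
ω + α·dt = (0.1855, 0.7462, -1.4080)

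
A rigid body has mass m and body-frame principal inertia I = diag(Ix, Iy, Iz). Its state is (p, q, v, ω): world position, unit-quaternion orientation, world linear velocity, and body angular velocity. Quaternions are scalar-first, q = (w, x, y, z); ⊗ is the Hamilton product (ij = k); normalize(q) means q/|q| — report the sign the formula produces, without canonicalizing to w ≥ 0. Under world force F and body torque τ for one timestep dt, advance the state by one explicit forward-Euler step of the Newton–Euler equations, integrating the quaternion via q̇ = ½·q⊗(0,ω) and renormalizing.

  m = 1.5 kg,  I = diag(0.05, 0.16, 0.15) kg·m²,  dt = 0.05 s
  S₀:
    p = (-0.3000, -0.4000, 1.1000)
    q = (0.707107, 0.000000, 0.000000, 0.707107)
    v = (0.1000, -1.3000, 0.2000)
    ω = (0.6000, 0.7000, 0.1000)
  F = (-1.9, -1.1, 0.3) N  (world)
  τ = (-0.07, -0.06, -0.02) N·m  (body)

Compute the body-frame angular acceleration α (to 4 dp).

precession coupling ω×(Iω) = (-0.0007, -0.0060, 0.0462)
angular accel α = (-1.3860, -0.3375, -0.4413)

α = (-1.3860, -0.3375, -0.4413)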